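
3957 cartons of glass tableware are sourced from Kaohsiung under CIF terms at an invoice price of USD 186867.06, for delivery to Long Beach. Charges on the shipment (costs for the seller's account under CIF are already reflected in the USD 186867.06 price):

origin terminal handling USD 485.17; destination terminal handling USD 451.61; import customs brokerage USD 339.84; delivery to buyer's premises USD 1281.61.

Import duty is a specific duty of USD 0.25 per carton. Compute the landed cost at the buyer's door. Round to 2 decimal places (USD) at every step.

CIF: the seller pays costs through ocean freight and marine insurance to the destination port.
Already in the invoice (seller's account under CIF): origin terminal — exclude.
The CIF price already equals the CIF value: 186867.06
Import duty = 3957 × 0.25 = 989.25
Buyer bears: destination terminal 451.61 + brokerage 339.84 + delivery 1281.61 + duty 989.25 = 3062.31
Landed cost = invoice 186867.06 + 3062.31 = 189929.37

Total landed cost: USD 189929.37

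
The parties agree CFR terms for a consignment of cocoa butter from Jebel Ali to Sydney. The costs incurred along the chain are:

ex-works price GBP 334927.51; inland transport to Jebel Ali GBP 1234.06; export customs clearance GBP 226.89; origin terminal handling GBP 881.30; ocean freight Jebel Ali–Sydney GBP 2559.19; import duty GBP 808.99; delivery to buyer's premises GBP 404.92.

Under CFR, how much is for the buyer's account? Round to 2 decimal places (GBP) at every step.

Buyer's account: GBP 1213.91

CFR: the seller pays costs through ocean freight to the destination port, but not insurance.
Seller's account: goods 334927.51 + inland to port 1234.06 + export clearance 226.89 + origin terminal 881.30 + freight 2559.19 = 339828.95
Buyer's account: duty 808.99 + delivery 404.92 = 1213.91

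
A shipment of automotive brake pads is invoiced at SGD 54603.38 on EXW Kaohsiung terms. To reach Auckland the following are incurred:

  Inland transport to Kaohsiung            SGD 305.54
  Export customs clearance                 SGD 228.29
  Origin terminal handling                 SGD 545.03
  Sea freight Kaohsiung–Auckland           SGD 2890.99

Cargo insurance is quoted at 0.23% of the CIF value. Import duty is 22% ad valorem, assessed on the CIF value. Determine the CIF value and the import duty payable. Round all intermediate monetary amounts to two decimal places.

Let C be the CIF value. C = EXW price + pre-shipment costs + freight + 0.23% × C
C − 0.23% × C = 54603.38 + 305.54 + 228.29 + 545.03 + 2890.99
0.9977 × C = 58573.23
C = 58573.23 / 0.9977 = 58708.26
Insurance premium = 0.23% × 58708.26 = 135.03
Import duty = 58708.26 × 22% = 12915.82

CIF value: SGD 58708.26; import duty: SGD 12915.82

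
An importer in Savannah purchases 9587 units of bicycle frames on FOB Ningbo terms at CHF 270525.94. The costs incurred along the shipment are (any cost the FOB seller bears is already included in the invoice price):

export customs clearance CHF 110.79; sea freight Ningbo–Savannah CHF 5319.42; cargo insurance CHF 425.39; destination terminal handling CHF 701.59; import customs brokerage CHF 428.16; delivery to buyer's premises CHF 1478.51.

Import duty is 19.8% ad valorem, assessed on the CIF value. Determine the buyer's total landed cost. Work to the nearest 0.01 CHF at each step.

Total landed cost: CHF 333580.62

FOB: the seller bears costs until goods are on board at the origin port; the buyer bears freight, insurance and all costs thereafter.
Already in the invoice (seller's account under FOB): export clearance — exclude.
CIF value = FOB price + freight + insurance = 270525.94 + 5319.42 + 425.39 = 276270.75
Import duty = 276270.75 × 19.8% = 54701.61
Buyer bears: freight 5319.42 + insurance 425.39 + destination terminal 701.59 + brokerage 428.16 + delivery 1478.51 + duty 54701.61 = 63054.68
Landed cost = invoice 270525.94 + 63054.68 = 333580.62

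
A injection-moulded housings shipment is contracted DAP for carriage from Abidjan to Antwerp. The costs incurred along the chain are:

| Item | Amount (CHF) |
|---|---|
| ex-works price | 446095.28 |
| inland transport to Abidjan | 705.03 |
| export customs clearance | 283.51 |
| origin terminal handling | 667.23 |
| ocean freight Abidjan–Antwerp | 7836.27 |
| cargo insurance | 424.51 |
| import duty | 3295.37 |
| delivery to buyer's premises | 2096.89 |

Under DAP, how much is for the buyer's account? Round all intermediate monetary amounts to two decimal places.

Buyer's account: CHF 3295.37

DAP: the seller bears all costs to the named destination except import duty and clearance.
Seller's account: goods 446095.28 + inland to port 705.03 + export clearance 283.51 + origin terminal 667.23 + freight 7836.27 + insurance 424.51 + delivery 2096.89 = 458108.72
Buyer's account: duty 3295.37 = 3295.37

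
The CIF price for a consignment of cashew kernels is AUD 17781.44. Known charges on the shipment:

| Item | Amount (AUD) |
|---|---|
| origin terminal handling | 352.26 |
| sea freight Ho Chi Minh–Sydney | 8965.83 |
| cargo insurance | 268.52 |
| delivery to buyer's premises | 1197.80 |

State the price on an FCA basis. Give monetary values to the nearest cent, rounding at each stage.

Not relevant to the conversion: delivery — on the buyer under both terms; not part of either seller's price.
From CIF to FCA, the seller no longer bears: origin terminal, freight, insurance.
FCA price = 17781.44 − 352.26 − 8965.83 − 268.52 = 8194.83

FCA price: AUD 8194.83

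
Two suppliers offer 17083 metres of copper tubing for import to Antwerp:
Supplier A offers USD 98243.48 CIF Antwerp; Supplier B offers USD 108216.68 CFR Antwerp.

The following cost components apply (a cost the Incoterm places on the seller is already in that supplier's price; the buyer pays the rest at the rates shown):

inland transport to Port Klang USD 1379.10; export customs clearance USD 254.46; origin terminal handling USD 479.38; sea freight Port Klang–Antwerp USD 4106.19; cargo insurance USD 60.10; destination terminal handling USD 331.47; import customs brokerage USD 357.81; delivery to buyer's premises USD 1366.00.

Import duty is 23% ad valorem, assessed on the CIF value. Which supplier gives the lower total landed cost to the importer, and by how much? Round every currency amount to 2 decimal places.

Supplier A is cheaper by USD 12340.96

Supplier A (CIF):
The CIF price already equals the CIF value: 98243.48
Import duty = 98243.48 × 23% = 22596.00
Buyer bears (A): 331.47 + 357.81 + 1366.00 = 2055.28
Landed cost (A) = invoice 98243.48 + 2055.28 + duty 22596.00 = 122894.76
Supplier B (CFR):
CIF value = CFR price + insurance = 108216.68 + 60.10 = 108276.78
Import duty = 108276.78 × 23% = 24903.66
Buyer bears (B): 60.10 + 331.47 + 357.81 + 1366.00 = 2115.38
Landed cost (B) = invoice 108216.68 + 2115.38 + duty 24903.66 = 135235.72
Difference = |122894.76 − 135235.72| = 12340.96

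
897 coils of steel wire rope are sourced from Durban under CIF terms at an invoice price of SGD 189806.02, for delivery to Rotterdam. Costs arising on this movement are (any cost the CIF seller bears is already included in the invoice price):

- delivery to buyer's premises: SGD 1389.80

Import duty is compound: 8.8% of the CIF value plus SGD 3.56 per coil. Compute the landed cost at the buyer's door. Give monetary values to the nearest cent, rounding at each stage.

CIF: the seller pays costs through ocean freight and marine insurance to the destination port.
The CIF price already equals the CIF value: 189806.02
Ad valorem component: 189806.02 × 8.8% = 16702.93
Specific component: 897 × 3.56 = 3193.32
Import duty = 16702.93 + 3193.32 = 19896.25
Buyer bears: delivery 1389.80 + duty 19896.25 = 21286.05
Landed cost = invoice 189806.02 + 21286.05 = 211092.07

Total landed cost: SGD 211092.07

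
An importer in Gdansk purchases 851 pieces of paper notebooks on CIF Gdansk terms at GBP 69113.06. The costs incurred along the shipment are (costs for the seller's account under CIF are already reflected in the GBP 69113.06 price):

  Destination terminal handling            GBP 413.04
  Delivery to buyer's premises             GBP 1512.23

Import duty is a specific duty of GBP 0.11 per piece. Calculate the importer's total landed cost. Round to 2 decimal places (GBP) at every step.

Total landed cost: GBP 71131.94

CIF: the seller pays costs through ocean freight and marine insurance to the destination port.
The CIF price already equals the CIF value: 69113.06
Import duty = 851 × 0.11 = 93.61
Buyer bears: destination terminal 413.04 + delivery 1512.23 + duty 93.61 = 2018.88
Landed cost = invoice 69113.06 + 2018.88 = 71131.94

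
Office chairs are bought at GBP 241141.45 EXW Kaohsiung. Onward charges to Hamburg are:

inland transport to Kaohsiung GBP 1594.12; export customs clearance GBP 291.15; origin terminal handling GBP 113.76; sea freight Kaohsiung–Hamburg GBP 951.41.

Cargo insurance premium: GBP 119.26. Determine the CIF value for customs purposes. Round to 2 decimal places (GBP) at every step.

CIF = EXW price + pre-shipment costs + freight + insurance
CIF = 241141.45 + 1594.12 + 291.15 + 113.76 + 951.41 + 119.26 = 244211.15

CIF value: GBP 244211.15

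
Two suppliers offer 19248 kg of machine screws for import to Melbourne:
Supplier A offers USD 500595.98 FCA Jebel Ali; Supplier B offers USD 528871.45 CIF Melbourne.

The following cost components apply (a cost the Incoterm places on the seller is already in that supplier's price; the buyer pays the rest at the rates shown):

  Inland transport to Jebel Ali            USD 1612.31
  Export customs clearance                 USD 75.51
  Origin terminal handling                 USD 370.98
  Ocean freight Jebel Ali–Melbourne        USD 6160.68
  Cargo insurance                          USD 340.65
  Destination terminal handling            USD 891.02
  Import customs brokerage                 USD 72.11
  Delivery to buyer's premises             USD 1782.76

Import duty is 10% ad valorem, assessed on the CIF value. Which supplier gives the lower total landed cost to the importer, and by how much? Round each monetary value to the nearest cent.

Supplier A is cheaper by USD 23543.48

Supplier A (FCA):
CIF value = FCA price + origin terminal + freight + insurance = 500595.98 + 370.98 + 6160.68 + 340.65 = 507468.29
Import duty = 507468.29 × 10% = 50746.83
Buyer bears (A): 370.98 + 6160.68 + 340.65 + 891.02 + 72.11 + 1782.76 = 9618.20
Landed cost (A) = invoice 500595.98 + 9618.20 + duty 50746.83 = 560961.01
Supplier B (CIF):
The CIF price already equals the CIF value: 528871.45
Import duty = 528871.45 × 10% = 52887.15
Buyer bears (B): 891.02 + 72.11 + 1782.76 = 2745.89
Landed cost (B) = invoice 528871.45 + 2745.89 + duty 52887.15 = 584504.49
Difference = |560961.01 − 584504.49| = 23543.48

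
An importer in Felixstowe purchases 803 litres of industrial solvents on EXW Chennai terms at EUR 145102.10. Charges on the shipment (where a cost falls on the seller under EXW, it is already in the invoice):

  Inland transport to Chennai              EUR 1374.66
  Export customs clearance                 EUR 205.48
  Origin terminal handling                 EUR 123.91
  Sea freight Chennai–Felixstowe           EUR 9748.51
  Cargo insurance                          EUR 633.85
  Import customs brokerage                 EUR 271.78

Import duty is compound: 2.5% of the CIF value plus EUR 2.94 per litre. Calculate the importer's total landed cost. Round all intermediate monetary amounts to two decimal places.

Total landed cost: EUR 163750.82

EXW: the seller makes goods available at their premises; the buyer bears all onward costs.
CIF value = EXW price + inland to port + export clearance + origin terminal + freight + insurance = 145102.10 + 1374.66 + 205.48 + 123.91 + 9748.51 + 633.85 = 157188.51
Ad valorem component: 157188.51 × 2.5% = 3929.71
Specific component: 803 × 2.94 = 2360.82
Import duty = 3929.71 + 2360.82 = 6290.53
Buyer bears: inland to port 1374.66 + export clearance 205.48 + origin terminal 123.91 + freight 9748.51 + insurance 633.85 + brokerage 271.78 + duty 6290.53 = 18648.72
Landed cost = invoice 145102.10 + 18648.72 = 163750.82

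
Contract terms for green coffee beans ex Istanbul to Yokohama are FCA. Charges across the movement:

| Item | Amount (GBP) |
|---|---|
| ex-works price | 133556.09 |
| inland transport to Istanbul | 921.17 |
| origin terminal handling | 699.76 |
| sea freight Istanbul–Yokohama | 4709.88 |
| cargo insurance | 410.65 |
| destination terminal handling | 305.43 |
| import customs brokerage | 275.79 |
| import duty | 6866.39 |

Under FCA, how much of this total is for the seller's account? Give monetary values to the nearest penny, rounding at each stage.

Seller's account: GBP 134477.26

FCA: the seller delivers export-cleared goods to the carrier; the buyer bears costs from that point.
Seller's account: goods 133556.09 + inland to port 921.17 = 134477.26
Buyer's account: origin terminal 699.76 + freight 4709.88 + insurance 410.65 + destination terminal 305.43 + brokerage 275.79 + duty 6866.39 = 13267.90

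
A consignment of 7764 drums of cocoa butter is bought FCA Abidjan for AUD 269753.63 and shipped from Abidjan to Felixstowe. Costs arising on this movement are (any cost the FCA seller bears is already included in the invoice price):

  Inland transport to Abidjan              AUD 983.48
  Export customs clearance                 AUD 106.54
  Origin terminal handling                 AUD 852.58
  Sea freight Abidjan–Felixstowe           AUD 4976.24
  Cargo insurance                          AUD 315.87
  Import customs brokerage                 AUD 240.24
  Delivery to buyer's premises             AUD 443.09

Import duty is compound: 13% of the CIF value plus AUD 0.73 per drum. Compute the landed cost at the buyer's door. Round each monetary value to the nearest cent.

Total landed cost: AUD 318116.15

FCA: the seller delivers export-cleared goods to the carrier; the buyer bears costs from that point.
Already in the invoice (seller's account under FCA): inland to port, export clearance — exclude.
CIF value = FCA price + origin terminal + freight + insurance = 269753.63 + 852.58 + 4976.24 + 315.87 = 275898.32
Ad valorem component: 275898.32 × 13% = 35866.78
Specific component: 7764 × 0.73 = 5667.72
Import duty = 35866.78 + 5667.72 = 41534.50
Buyer bears: origin terminal 852.58 + freight 4976.24 + insurance 315.87 + brokerage 240.24 + delivery 443.09 + duty 41534.50 = 48362.52
Landed cost = invoice 269753.63 + 48362.52 = 318116.15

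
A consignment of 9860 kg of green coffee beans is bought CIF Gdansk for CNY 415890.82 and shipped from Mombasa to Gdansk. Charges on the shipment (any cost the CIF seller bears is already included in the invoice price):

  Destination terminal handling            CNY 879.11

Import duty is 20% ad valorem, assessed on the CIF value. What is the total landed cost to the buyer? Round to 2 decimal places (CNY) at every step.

Total landed cost: CNY 499948.09

CIF: the seller pays costs through ocean freight and marine insurance to the destination port.
The CIF price already equals the CIF value: 415890.82
Import duty = 415890.82 × 20% = 83178.16
Buyer bears: destination terminal 879.11 + duty 83178.16 = 84057.27
Landed cost = invoice 415890.82 + 84057.27 = 499948.09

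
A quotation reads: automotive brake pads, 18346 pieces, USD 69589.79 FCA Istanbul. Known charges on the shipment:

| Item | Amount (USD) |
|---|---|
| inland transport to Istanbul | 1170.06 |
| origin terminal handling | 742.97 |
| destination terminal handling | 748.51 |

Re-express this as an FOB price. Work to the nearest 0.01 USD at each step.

FOB price: USD 70332.76

Not relevant to the conversion: inland to port — on the seller under both FCA and FOB; already in the FCA price and stays in the FOB price. destination terminal — on the buyer under both terms; not part of either seller's price.
From FCA to FOB, the seller additionally bears: origin terminal.
FOB price = 69589.79 + 742.97 = 70332.76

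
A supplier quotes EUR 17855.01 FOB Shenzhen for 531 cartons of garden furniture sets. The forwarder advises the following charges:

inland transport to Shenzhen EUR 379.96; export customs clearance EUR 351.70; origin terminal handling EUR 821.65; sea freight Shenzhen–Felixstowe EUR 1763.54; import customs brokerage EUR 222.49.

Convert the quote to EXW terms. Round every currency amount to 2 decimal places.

EXW price: EUR 16301.70

Not relevant to the conversion: freight, brokerage — on the buyer under both terms; not part of either seller's price.
From FOB to EXW, the seller no longer bears: inland to port, export clearance, origin terminal.
EXW price = 17855.01 − 379.96 − 351.70 − 821.65 = 16301.70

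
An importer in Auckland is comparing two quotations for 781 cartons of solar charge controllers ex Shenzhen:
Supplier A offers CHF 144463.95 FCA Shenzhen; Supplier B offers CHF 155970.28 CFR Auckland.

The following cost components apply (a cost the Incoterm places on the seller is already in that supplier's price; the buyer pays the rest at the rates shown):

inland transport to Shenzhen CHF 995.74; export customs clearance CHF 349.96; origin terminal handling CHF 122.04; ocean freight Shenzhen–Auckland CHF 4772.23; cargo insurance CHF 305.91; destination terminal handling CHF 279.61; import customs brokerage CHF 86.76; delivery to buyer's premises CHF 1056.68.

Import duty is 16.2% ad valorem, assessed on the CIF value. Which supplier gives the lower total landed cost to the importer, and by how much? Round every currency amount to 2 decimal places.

Supplier A (FCA):
CIF value = FCA price + origin terminal + freight + insurance = 144463.95 + 122.04 + 4772.23 + 305.91 = 149664.13
Import duty = 149664.13 × 16.2% = 24245.59
Buyer bears (A): 122.04 + 4772.23 + 305.91 + 279.61 + 86.76 + 1056.68 = 6623.23
Landed cost (A) = invoice 144463.95 + 6623.23 + duty 24245.59 = 175332.77
Supplier B (CFR):
CIF value = CFR price + insurance = 155970.28 + 305.91 = 156276.19
Import duty = 156276.19 × 16.2% = 25316.74
Buyer bears (B): 305.91 + 279.61 + 86.76 + 1056.68 = 1728.96
Landed cost (B) = invoice 155970.28 + 1728.96 + duty 25316.74 = 183015.98
Difference = |175332.77 − 183015.98| = 7683.21

Supplier A is cheaper by CHF 7683.21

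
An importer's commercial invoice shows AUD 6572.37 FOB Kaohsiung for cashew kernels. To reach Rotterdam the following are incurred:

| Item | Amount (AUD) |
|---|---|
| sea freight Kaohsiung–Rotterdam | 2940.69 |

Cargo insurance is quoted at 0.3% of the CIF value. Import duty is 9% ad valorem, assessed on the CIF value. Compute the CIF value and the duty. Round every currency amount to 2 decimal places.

CIF value: AUD 9541.69; import duty: AUD 858.75

Let C be the CIF value. C = FOB price + freight + 0.3% × C
C − 0.3% × C = 6572.37 + 2940.69
0.997 × C = 9513.06
C = 9513.06 / 0.997 = 9541.69
Insurance premium = 0.3% × 9541.69 = 28.63
Import duty = 9541.69 × 9% = 858.75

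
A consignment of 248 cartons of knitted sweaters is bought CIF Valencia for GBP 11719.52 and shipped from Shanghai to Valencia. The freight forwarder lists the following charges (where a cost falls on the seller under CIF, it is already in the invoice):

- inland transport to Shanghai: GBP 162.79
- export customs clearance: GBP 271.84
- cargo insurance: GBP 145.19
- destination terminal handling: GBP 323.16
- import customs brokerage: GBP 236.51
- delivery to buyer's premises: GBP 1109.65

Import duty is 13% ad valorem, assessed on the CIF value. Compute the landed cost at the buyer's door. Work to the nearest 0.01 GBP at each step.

Total landed cost: GBP 14912.38

CIF: the seller pays costs through ocean freight and marine insurance to the destination port.
Already in the invoice (seller's account under CIF): inland to port, export clearance, insurance — exclude.
The CIF price already equals the CIF value: 11719.52
Import duty = 11719.52 × 13% = 1523.54
Buyer bears: destination terminal 323.16 + brokerage 236.51 + delivery 1109.65 + duty 1523.54 = 3192.86
Landed cost = invoice 11719.52 + 3192.86 = 14912.38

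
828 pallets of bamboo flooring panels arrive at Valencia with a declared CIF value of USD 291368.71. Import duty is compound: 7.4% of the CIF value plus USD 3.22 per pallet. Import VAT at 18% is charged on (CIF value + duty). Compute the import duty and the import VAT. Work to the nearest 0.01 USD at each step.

Ad valorem component: 291368.71 × 7.4% = 21561.28
Specific component: 828 × 3.22 = 2666.16
Import duty = 21561.28 + 2666.16 = 24227.44
VAT base = CIF + duty = 291368.71 + 24227.44 = 315596.15
Import VAT = 315596.15 × 18% = 56807.31

Import duty: USD 24227.44; import VAT: USD 56807.31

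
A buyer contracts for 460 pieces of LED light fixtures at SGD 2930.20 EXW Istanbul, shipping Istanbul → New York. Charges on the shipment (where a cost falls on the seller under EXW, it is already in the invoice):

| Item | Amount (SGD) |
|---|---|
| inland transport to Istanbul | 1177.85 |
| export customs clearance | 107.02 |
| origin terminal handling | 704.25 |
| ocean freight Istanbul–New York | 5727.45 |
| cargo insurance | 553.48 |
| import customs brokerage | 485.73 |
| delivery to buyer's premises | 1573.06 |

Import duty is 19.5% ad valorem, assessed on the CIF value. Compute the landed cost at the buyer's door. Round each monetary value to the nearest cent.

Total landed cost: SGD 15443.09

EXW: the seller makes goods available at their premises; the buyer bears all onward costs.
CIF value = EXW price + inland to port + export clearance + origin terminal + freight + insurance = 2930.20 + 1177.85 + 107.02 + 704.25 + 5727.45 + 553.48 = 11200.25
Import duty = 11200.25 × 19.5% = 2184.05
Buyer bears: inland to port 1177.85 + export clearance 107.02 + origin terminal 704.25 + freight 5727.45 + insurance 553.48 + brokerage 485.73 + delivery 1573.06 + duty 2184.05 = 12512.89
Landed cost = invoice 2930.20 + 12512.89 = 15443.09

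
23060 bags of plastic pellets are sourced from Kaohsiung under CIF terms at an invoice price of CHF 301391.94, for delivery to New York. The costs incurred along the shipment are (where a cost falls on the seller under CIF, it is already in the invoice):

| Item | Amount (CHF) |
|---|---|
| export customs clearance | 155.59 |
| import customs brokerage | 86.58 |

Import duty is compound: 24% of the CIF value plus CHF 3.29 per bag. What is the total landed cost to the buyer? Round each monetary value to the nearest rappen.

Total landed cost: CHF 449679.99

CIF: the seller pays costs through ocean freight and marine insurance to the destination port.
Already in the invoice (seller's account under CIF): export clearance — exclude.
The CIF price already equals the CIF value: 301391.94
Ad valorem component: 301391.94 × 24% = 72334.07
Specific component: 23060 × 3.29 = 75867.40
Import duty = 72334.07 + 75867.40 = 148201.47
Buyer bears: brokerage 86.58 + duty 148201.47 = 148288.05
Landed cost = invoice 301391.94 + 148288.05 = 449679.99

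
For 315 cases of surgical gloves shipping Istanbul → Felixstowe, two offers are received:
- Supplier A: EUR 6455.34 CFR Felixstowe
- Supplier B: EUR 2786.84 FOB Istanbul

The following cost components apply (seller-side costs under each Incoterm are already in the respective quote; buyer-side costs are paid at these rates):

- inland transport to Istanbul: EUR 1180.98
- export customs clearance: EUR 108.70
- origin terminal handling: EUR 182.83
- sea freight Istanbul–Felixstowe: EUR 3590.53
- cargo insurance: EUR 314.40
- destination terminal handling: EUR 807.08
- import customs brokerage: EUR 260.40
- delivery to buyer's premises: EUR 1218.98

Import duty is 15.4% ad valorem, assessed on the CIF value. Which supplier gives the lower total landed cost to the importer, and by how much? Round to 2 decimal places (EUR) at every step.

Supplier B is cheaper by EUR 89.98

Supplier A (CFR):
CIF value = CFR price + insurance = 6455.34 + 314.40 = 6769.74
Import duty = 6769.74 × 15.4% = 1042.54
Buyer bears (A): 314.40 + 807.08 + 260.40 + 1218.98 = 2600.86
Landed cost (A) = invoice 6455.34 + 2600.86 + duty 1042.54 = 10098.74
Supplier B (FOB):
CIF value = FOB price + freight + insurance = 2786.84 + 3590.53 + 314.40 = 6691.77
Import duty = 6691.77 × 15.4% = 1030.53
Buyer bears (B): 3590.53 + 314.40 + 807.08 + 260.40 + 1218.98 = 6191.39
Landed cost (B) = invoice 2786.84 + 6191.39 + duty 1030.53 = 10008.76
Difference = |10098.74 − 10008.76| = 89.98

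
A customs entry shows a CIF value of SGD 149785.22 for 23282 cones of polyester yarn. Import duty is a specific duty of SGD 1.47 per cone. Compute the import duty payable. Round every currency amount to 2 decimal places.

Import duty = 23282 × 1.47 = 34224.54

Import duty: SGD 34224.54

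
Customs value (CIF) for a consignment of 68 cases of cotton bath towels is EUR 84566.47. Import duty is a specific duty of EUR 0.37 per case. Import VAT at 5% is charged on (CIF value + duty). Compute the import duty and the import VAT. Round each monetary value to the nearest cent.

Import duty: EUR 25.16; import VAT: EUR 4229.58

Import duty = 68 × 0.37 = 25.16
VAT base = CIF + duty = 84566.47 + 25.16 = 84591.63
Import VAT = 84591.63 × 5% = 4229.58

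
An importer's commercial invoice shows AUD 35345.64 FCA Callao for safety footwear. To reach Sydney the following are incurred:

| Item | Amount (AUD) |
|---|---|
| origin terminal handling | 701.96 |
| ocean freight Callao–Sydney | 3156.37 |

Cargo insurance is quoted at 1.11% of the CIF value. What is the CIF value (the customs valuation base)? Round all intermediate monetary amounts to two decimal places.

Let C be the CIF value. C = FCA price + pre-shipment costs + freight + 1.11% × C
C − 1.11% × C = 35345.64 + 701.96 + 3156.37
0.9889 × C = 39203.97
C = 39203.97 / 0.9889 = 39644.02
Insurance premium = 1.11% × 39644.02 = 440.05

CIF value: AUD 39644.02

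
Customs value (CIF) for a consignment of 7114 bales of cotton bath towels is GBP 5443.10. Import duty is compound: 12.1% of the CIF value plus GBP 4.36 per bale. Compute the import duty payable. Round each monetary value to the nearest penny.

Ad valorem component: 5443.10 × 12.1% = 658.62
Specific component: 7114 × 4.36 = 31017.04
Import duty = 658.62 + 31017.04 = 31675.66

Import duty: GBP 31675.66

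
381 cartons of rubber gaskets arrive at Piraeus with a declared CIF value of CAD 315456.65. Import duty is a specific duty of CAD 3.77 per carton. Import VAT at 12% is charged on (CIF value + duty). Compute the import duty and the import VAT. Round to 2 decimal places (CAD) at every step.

Import duty = 381 × 3.77 = 1436.37
VAT base = CIF + duty = 315456.65 + 1436.37 = 316893.02
Import VAT = 316893.02 × 12% = 38027.16

Import duty: CAD 1436.37; import VAT: CAD 38027.16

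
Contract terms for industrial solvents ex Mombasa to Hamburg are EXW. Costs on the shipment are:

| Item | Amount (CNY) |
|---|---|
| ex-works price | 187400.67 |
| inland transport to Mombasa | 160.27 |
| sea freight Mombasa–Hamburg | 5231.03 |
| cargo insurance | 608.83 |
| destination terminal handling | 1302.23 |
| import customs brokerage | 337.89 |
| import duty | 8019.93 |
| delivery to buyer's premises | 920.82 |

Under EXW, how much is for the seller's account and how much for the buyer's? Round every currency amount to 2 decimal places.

EXW: the seller makes goods available at their premises; the buyer bears all onward costs.
Seller's account: goods 187400.67 = 187400.67
Buyer's account: inland to port 160.27 + freight 5231.03 + insurance 608.83 + destination terminal 1302.23 + brokerage 337.89 + duty 8019.93 + delivery 920.82 = 16581.00

Seller: CNY 187400.67; buyer: CNY 16581.00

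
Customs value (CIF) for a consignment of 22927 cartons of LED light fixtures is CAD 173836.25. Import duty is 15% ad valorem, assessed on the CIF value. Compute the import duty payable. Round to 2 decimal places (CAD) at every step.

Import duty: CAD 26075.44

Import duty = 173836.25 × 15% = 26075.44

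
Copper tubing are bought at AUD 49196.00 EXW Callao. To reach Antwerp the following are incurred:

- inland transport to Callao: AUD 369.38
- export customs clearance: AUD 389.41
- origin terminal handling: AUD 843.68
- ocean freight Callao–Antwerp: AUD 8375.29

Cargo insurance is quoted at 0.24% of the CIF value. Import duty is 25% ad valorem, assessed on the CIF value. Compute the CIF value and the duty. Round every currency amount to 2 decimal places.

Let C be the CIF value. C = EXW price + pre-shipment costs + freight + 0.24% × C
C − 0.24% × C = 49196.00 + 369.38 + 389.41 + 843.68 + 8375.29
0.9976 × C = 59173.76
C = 59173.76 / 0.9976 = 59316.12
Insurance premium = 0.24% × 59316.12 = 142.36
Import duty = 59316.12 × 25% = 14829.03

CIF value: AUD 59316.12; import duty: AUD 14829.03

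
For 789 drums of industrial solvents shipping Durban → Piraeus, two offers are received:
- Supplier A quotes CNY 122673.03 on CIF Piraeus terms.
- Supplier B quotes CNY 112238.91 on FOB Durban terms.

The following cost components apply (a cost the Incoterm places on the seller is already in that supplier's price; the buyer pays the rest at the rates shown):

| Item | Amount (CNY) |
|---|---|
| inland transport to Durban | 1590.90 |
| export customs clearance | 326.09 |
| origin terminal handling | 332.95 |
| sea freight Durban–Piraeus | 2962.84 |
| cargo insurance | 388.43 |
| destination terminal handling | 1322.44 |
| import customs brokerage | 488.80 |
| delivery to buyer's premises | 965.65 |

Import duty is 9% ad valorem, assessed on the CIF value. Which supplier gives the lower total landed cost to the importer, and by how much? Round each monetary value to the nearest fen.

Supplier B is cheaper by CNY 7720.30

Supplier A (CIF):
The CIF price already equals the CIF value: 122673.03
Import duty = 122673.03 × 9% = 11040.57
Buyer bears (A): 1322.44 + 488.80 + 965.65 = 2776.89
Landed cost (A) = invoice 122673.03 + 2776.89 + duty 11040.57 = 136490.49
Supplier B (FOB):
CIF value = FOB price + freight + insurance = 112238.91 + 2962.84 + 388.43 = 115590.18
Import duty = 115590.18 × 9% = 10403.12
Buyer bears (B): 2962.84 + 388.43 + 1322.44 + 488.80 + 965.65 = 6128.16
Landed cost (B) = invoice 112238.91 + 6128.16 + duty 10403.12 = 128770.19
Difference = |136490.49 − 128770.19| = 7720.30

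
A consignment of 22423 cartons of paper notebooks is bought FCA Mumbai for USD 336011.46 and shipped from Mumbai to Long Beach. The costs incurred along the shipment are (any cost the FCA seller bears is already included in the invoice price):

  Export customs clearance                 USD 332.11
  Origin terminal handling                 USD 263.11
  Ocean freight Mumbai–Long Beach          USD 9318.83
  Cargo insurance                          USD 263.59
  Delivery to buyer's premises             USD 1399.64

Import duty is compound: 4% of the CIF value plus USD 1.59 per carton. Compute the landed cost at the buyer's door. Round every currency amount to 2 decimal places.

FCA: the seller delivers export-cleared goods to the carrier; the buyer bears costs from that point.
Already in the invoice (seller's account under FCA): export clearance — exclude.
CIF value = FCA price + origin terminal + freight + insurance = 336011.46 + 263.11 + 9318.83 + 263.59 = 345856.99
Ad valorem component: 345856.99 × 4% = 13834.28
Specific component: 22423 × 1.59 = 35652.57
Import duty = 13834.28 + 35652.57 = 49486.85
Buyer bears: origin terminal 263.11 + freight 9318.83 + insurance 263.59 + delivery 1399.64 + duty 49486.85 = 60732.02
Landed cost = invoice 336011.46 + 60732.02 = 396743.48

Total landed cost: USD 396743.48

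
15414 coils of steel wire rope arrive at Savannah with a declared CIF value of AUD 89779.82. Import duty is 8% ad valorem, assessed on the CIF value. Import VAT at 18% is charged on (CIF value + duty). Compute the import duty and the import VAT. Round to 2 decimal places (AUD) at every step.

Import duty = 89779.82 × 8% = 7182.39
VAT base = CIF + duty = 89779.82 + 7182.39 = 96962.21
Import VAT = 96962.21 × 18% = 17453.20

Import duty: AUD 7182.39; import VAT: AUD 17453.20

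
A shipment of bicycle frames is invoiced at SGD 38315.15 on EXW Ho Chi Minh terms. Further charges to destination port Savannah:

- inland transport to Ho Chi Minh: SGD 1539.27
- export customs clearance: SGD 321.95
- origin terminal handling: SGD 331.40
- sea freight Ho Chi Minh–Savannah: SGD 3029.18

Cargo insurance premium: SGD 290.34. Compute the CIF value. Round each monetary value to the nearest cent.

CIF = EXW price + pre-shipment costs + freight + insurance
CIF = 38315.15 + 1539.27 + 321.95 + 331.40 + 3029.18 + 290.34 = 43827.29

CIF value: SGD 43827.29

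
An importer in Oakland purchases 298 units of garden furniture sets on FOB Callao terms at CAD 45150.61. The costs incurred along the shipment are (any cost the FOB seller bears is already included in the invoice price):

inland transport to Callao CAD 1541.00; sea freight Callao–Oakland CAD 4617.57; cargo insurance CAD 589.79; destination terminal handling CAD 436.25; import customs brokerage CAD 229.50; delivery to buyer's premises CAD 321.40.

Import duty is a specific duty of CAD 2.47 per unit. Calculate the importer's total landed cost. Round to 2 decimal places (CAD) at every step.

Total landed cost: CAD 52081.18

FOB: the seller bears costs until goods are on board at the origin port; the buyer bears freight, insurance and all costs thereafter.
Already in the invoice (seller's account under FOB): inland to port — exclude.
CIF value = FOB price + freight + insurance = 45150.61 + 4617.57 + 589.79 = 50357.97
Import duty = 298 × 2.47 = 736.06
Buyer bears: freight 4617.57 + insurance 589.79 + destination terminal 436.25 + brokerage 229.50 + delivery 321.40 + duty 736.06 = 6930.57
Landed cost = invoice 45150.61 + 6930.57 = 52081.18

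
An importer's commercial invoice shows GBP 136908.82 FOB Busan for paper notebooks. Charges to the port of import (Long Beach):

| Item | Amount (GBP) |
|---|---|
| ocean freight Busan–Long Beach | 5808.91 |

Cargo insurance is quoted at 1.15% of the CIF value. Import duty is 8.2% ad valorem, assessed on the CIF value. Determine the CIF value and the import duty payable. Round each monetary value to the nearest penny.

Let C be the CIF value. C = FOB price + freight + 1.15% × C
C − 1.15% × C = 136908.82 + 5808.91
0.9885 × C = 142717.73
C = 142717.73 / 0.9885 = 144378.08
Insurance premium = 1.15% × 144378.08 = 1660.35
Import duty = 144378.08 × 8.2% = 11839.00

CIF value: GBP 144378.08; import duty: GBP 11839.00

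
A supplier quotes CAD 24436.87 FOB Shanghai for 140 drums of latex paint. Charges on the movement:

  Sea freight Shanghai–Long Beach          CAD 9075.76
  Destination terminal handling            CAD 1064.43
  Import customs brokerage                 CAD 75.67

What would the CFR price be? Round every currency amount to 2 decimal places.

Not relevant to the conversion: destination terminal, brokerage — on the buyer under both terms; not part of either seller's price.
From FOB to CFR, the seller additionally bears: freight.
CFR price = 24436.87 + 9075.76 = 33512.63

CFR price: CAD 33512.63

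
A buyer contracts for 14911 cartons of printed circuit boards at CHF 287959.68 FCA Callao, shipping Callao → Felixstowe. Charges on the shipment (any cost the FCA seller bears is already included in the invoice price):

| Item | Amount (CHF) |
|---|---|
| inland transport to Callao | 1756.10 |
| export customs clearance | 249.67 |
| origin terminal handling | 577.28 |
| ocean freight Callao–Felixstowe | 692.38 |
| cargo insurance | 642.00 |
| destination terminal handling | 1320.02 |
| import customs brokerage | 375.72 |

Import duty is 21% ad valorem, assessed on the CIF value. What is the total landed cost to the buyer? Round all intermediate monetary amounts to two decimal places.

Total landed cost: CHF 352440.06

FCA: the seller delivers export-cleared goods to the carrier; the buyer bears costs from that point.
Already in the invoice (seller's account under FCA): inland to port, export clearance — exclude.
CIF value = FCA price + origin terminal + freight + insurance = 287959.68 + 577.28 + 692.38 + 642.00 = 289871.34
Import duty = 289871.34 × 21% = 60872.98
Buyer bears: origin terminal 577.28 + freight 692.38 + insurance 642.00 + destination terminal 1320.02 + brokerage 375.72 + duty 60872.98 = 64480.38
Landed cost = invoice 287959.68 + 64480.38 = 352440.06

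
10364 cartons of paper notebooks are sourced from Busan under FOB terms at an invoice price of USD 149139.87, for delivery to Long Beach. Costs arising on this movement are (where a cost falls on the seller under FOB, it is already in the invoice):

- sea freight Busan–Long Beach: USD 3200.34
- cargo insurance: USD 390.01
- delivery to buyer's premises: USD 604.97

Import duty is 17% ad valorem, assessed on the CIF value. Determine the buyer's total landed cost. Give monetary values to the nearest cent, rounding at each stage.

Total landed cost: USD 179299.33

FOB: the seller bears costs until goods are on board at the origin port; the buyer bears freight, insurance and all costs thereafter.
CIF value = FOB price + freight + insurance = 149139.87 + 3200.34 + 390.01 = 152730.22
Import duty = 152730.22 × 17% = 25964.14
Buyer bears: freight 3200.34 + insurance 390.01 + delivery 604.97 + duty 25964.14 = 30159.46
Landed cost = invoice 149139.87 + 30159.46 = 179299.33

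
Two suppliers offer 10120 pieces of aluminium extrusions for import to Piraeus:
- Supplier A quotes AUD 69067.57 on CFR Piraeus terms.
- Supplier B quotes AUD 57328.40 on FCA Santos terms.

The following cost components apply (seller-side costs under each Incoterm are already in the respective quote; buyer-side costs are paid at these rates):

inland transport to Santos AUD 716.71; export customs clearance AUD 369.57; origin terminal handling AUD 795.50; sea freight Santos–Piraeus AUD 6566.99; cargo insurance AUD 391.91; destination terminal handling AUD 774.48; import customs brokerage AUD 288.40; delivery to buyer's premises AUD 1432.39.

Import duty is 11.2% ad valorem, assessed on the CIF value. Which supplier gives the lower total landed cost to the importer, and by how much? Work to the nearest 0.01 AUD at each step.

Supplier B is cheaper by AUD 4866.87

Supplier A (CFR):
CIF value = CFR price + insurance = 69067.57 + 391.91 = 69459.48
Import duty = 69459.48 × 11.2% = 7779.46
Buyer bears (A): 391.91 + 774.48 + 288.40 + 1432.39 = 2887.18
Landed cost (A) = invoice 69067.57 + 2887.18 + duty 7779.46 = 79734.21
Supplier B (FCA):
CIF value = FCA price + origin terminal + freight + insurance = 57328.40 + 795.50 + 6566.99 + 391.91 = 65082.80
Import duty = 65082.80 × 11.2% = 7289.27
Buyer bears (B): 795.50 + 6566.99 + 391.91 + 774.48 + 288.40 + 1432.39 = 10249.67
Landed cost (B) = invoice 57328.40 + 10249.67 + duty 7289.27 = 74867.34
Difference = |79734.21 − 74867.34| = 4866.87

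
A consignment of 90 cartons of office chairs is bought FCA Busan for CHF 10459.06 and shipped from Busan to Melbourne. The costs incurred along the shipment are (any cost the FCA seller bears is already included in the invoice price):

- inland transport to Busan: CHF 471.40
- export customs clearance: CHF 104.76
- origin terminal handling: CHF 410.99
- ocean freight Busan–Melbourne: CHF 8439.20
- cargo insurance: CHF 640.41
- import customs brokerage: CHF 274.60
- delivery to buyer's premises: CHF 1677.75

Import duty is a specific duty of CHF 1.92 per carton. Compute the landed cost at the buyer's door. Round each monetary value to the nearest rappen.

FCA: the seller delivers export-cleared goods to the carrier; the buyer bears costs from that point.
Already in the invoice (seller's account under FCA): inland to port, export clearance — exclude.
CIF value = FCA price + origin terminal + freight + insurance = 10459.06 + 410.99 + 8439.20 + 640.41 = 19949.66
Import duty = 90 × 1.92 = 172.80
Buyer bears: origin terminal 410.99 + freight 8439.20 + insurance 640.41 + brokerage 274.60 + delivery 1677.75 + duty 172.80 = 11615.75
Landed cost = invoice 10459.06 + 11615.75 = 22074.81

Total landed cost: CHF 22074.81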